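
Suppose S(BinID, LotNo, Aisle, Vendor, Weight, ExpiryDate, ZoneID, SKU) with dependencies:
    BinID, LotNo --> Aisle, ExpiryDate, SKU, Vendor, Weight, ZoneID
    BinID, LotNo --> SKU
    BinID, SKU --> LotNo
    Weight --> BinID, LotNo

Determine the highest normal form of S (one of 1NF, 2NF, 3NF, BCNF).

BCNF

Candidate keys: {BinID, LotNo}, {BinID, SKU}, {Weight}. Prime attributes: {BinID, LotNo, SKU, Weight}.
Every FD has a superkey on the left, so the relation is in BCNF.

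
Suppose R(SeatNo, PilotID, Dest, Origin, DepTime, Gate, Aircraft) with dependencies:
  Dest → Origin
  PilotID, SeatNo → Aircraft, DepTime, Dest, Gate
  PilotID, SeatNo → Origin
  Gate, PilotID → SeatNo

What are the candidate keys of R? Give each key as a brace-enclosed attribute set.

{Gate, PilotID}, {PilotID, SeatNo}

Attributes never on any right-hand side: {PilotID} — every candidate key must contain it.
Closure of {Gate, PilotID} is {Aircraft, DepTime, Dest, Gate, Origin, PilotID, SeatNo}, the whole schema; {Gate, PilotID} is a candidate key.
Closure of {PilotID, SeatNo} is {Aircraft, DepTime, Dest, Gate, Origin, PilotID, SeatNo}, the whole schema; {PilotID, SeatNo} is a candidate key.
Any other superkey properly contains one of these, so there are no further candidate keys.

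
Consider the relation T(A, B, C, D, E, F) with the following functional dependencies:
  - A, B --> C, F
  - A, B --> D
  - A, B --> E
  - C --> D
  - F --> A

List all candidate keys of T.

{A, B}, {B, F}

Attributes never on any right-hand side: {B} — every candidate key must contain it.
{A, B} is a candidate key since {A, B}⁺ = {A, B, C, D, E, F} covers every attribute.
{B, F} is a candidate key since {B, F}⁺ = {A, B, C, D, E, F} covers every attribute.
These are minimal and exhaustive — every other superkey contains one of them.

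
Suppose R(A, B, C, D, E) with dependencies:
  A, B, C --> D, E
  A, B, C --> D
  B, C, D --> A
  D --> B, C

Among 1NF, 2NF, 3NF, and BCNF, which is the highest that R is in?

BCNF

Candidate keys: {A, B, C}, {D}. Prime attributes: {A, B, C, D}.
Each dependency's left side is a superkey — BCNF holds.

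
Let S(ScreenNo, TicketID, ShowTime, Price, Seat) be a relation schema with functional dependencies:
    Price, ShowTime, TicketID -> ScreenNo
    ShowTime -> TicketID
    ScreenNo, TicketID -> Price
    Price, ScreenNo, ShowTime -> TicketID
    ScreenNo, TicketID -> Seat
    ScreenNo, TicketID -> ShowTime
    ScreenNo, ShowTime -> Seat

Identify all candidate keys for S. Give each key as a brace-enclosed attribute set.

{Price, ShowTime}⁺ = {Price, ScreenNo, Seat, ShowTime, TicketID} — all of the relation — so {Price, ShowTime} is a candidate key.
{ScreenNo, ShowTime}⁺ = {Price, ScreenNo, Seat, ShowTime, TicketID} — all of the relation — so {ScreenNo, ShowTime} is a candidate key.
{ScreenNo, TicketID}⁺ = {Price, ScreenNo, Seat, ShowTime, TicketID} — all of the relation — so {ScreenNo, TicketID} is a candidate key.
These are minimal and exhaustive — every other superkey contains one of them.

{Price, ShowTime}, {ScreenNo, ShowTime}, {ScreenNo, TicketID}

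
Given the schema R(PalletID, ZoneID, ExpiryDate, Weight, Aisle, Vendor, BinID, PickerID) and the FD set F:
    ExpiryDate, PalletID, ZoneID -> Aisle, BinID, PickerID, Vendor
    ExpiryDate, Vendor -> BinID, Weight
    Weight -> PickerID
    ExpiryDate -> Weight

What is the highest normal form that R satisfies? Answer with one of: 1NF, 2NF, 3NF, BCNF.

1NF

Candidate key: {ExpiryDate, PalletID, ZoneID}. Prime attributes: {ExpiryDate, PalletID, ZoneID}.
ExpiryDate, Vendor -> BinID, Weight: {ExpiryDate, Vendor}⁺ = {BinID, ExpiryDate, PickerID, Vendor, Weight}, which is not all of the attributes, so the left side is not a superkey — BCNF is violated.
Because {BinID, Weight} are non-prime and the left side of ExpiryDate, Vendor -> BinID, Weight is not a superkey, the relation is not in 3NF.
The proper key subset {ExpiryDate} of {ExpiryDate, PalletID, ZoneID} determines non-prime {PickerID, Weight}, so the relation is not even in 2NF.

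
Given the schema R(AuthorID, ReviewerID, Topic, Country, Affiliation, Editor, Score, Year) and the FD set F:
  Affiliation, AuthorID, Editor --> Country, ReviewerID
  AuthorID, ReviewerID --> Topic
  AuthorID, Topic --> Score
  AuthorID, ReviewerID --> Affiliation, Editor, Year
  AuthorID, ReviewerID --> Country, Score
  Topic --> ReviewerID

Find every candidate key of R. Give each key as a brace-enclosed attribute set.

{Affiliation, AuthorID, Editor}, {AuthorID, ReviewerID}, {AuthorID, Topic}

Attributes never on any right-hand side: {AuthorID} — every candidate key must contain it.
Closure of {AuthorID, ReviewerID} is {Affiliation, AuthorID, Country, Editor, ReviewerID, Score, Topic, Year}, the whole schema; {AuthorID, ReviewerID} is a candidate key.
Closure of {AuthorID, Topic} is {Affiliation, AuthorID, Country, Editor, ReviewerID, Score, Topic, Year}, the whole schema; {AuthorID, Topic} is a candidate key.
Closure of {Affiliation, AuthorID, Editor} is {Affiliation, AuthorID, Country, Editor, ReviewerID, Score, Topic, Year}, the whole schema; {Affiliation, AuthorID, Editor} is a candidate key.
No proper subset of any of these is a key, and no other minimal superkey exists.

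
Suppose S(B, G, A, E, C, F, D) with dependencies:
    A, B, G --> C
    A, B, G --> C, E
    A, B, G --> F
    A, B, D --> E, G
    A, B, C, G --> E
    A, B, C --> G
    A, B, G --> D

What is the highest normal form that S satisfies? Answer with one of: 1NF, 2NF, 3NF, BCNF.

BCNF

Candidate keys: {A, B, C}, {A, B, D}, {A, B, G}. Prime attributes: {A, B, C, D, G}.
Every FD has a superkey on the left, so the relation is in BCNF.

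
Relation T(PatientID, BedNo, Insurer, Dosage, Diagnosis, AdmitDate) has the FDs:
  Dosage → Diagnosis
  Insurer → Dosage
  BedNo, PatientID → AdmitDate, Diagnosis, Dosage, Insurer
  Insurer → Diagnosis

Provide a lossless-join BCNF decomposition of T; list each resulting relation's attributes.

Candidate key of the original relation: {BedNo, PatientID}.
{AdmitDate, BedNo, Diagnosis, Dosage, Insurer, PatientID}: {Dosage} determines {Diagnosis, Dosage} here but is not a superkey — split on Dosage → Diagnosis, giving {Diagnosis, Dosage} and {AdmitDate, BedNo, Dosage, Insurer, PatientID}.
{Diagnosis, Dosage}: every determinant is a superkey — BCNF.
{AdmitDate, BedNo, Dosage, Insurer, PatientID}: {Insurer} determines {Dosage, Insurer} here but is not a superkey — split on Insurer → Dosage, giving {Dosage, Insurer} and {AdmitDate, BedNo, Insurer, PatientID}.
{Dosage, Insurer}: every determinant is a superkey — BCNF.
{AdmitDate, BedNo, Insurer, PatientID}: every determinant is a superkey — BCNF.

{AdmitDate, BedNo, Insurer, PatientID}; {Diagnosis, Dosage}; {Dosage, Insurer}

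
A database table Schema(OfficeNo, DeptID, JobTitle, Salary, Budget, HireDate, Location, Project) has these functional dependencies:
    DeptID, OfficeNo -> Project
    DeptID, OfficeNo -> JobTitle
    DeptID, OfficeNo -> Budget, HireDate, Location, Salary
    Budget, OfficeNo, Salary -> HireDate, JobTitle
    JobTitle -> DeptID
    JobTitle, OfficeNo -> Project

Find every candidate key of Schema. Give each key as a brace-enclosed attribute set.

Attributes never on any right-hand side: {OfficeNo} — every candidate key must contain it.
Closure of {DeptID, OfficeNo} is {Budget, DeptID, HireDate, JobTitle, Location, OfficeNo, Project, Salary}, the whole schema; {DeptID, OfficeNo} is a candidate key.
Closure of {JobTitle, OfficeNo} is {Budget, DeptID, HireDate, JobTitle, Location, OfficeNo, Project, Salary}, the whole schema; {JobTitle, OfficeNo} is a candidate key.
Closure of {Budget, OfficeNo, Salary} is {Budget, DeptID, HireDate, JobTitle, Location, OfficeNo, Project, Salary}, the whole schema; {Budget, OfficeNo, Salary} is a candidate key.
Any other superkey properly contains one of these, so there are no further candidate keys.

{Budget, OfficeNo, Salary}, {DeptID, OfficeNo}, {JobTitle, OfficeNo}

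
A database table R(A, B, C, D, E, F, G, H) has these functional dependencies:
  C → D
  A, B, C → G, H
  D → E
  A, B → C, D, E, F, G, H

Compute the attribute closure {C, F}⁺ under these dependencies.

Start with {C, F}.
C → D applies; add {D} → now {C, D, F}.
D → E applies; add {E} → now {C, D, E, F}.
No further FD applies.

{C, D, E, F}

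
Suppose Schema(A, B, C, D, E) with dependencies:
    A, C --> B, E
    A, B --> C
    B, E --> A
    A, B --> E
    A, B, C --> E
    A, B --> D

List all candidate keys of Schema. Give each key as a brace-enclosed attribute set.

{A, B}, {A, C}, {B, E}

{A, B}⁺ = {A, B, C, D, E} — all of the relation — so {A, B} is a candidate key.
{A, C}⁺ = {A, B, C, D, E} — all of the relation — so {A, C} is a candidate key.
{B, E}⁺ = {A, B, C, D, E} — all of the relation — so {B, E} is a candidate key.
Any other superkey properly contains one of these, so there are no further candidate keys.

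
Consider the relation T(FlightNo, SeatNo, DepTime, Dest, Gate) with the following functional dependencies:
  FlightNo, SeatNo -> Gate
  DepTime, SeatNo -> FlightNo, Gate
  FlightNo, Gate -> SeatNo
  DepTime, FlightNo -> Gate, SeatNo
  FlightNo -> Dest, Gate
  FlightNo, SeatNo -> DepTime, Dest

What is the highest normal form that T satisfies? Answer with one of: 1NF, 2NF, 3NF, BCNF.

BCNF

Candidate keys: {DepTime, SeatNo}, {FlightNo}. Prime attributes: {DepTime, FlightNo, SeatNo}.
Each dependency's left side is a superkey — BCNF holds.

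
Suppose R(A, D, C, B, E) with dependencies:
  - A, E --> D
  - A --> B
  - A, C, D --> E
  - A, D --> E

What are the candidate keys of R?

{A, C, D}, {A, C, E}

No FD produces {A, C}, so they must be in every candidate key.
{A, C, D}⁺ = {A, B, C, D, E} — all of the relation — so {A, C, D} is a candidate key.
{A, C, E}⁺ = {A, B, C, D, E} — all of the relation — so {A, C, E} is a candidate key.
No proper subset of any of these is a key, and no other minimal superkey exists.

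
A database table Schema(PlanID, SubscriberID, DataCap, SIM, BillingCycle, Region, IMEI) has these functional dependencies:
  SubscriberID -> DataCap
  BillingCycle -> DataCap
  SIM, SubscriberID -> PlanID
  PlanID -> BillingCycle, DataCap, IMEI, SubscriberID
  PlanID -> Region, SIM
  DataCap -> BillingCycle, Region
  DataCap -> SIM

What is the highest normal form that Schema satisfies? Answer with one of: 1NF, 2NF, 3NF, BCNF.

2NF

Candidate keys: {PlanID}, {SubscriberID}. Prime attributes: {PlanID, SubscriberID}.
BillingCycle -> DataCap: {BillingCycle}⁺ = {BillingCycle, DataCap, Region, SIM}, which is not all of the attributes, so the left side is not a superkey — BCNF is violated.
BillingCycle -> DataCap has non-prime {DataCap} on the right and a non-superkey on the left, so 3NF fails.
Every candidate key is a single attribute, so no partial dependency is possible; 2NF holds.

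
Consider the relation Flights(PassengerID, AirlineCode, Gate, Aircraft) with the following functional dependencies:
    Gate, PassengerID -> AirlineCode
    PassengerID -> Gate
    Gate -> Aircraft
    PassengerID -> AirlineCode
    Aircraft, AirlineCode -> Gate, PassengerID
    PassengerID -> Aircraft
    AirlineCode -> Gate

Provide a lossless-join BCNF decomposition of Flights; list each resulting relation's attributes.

Candidate keys of the original relation: {AirlineCode}, {PassengerID}.
Within {Aircraft, AirlineCode, Gate, PassengerID}: {Gate}⁺ ∩ {Aircraft, AirlineCode, Gate, PassengerID} = {Aircraft, Gate}, not the whole set, so Gate -> Aircraft violates BCNF; decompose into {Aircraft, Gate} and {AirlineCode, Gate, PassengerID}.
{Aircraft, Gate}: every determinant is a superkey — BCNF.
{AirlineCode, Gate, PassengerID}: every determinant is a superkey — BCNF.

{Aircraft, Gate}; {AirlineCode, Gate, PassengerID}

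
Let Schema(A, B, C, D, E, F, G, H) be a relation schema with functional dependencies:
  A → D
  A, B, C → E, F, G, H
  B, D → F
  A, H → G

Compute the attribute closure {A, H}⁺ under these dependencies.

Start with {A, H}.
A → D applies; add {D} → now {A, D, H}.
A, H → G applies; add {G} → now {A, D, G, H}.
No further FD applies.

{A, D, G, H}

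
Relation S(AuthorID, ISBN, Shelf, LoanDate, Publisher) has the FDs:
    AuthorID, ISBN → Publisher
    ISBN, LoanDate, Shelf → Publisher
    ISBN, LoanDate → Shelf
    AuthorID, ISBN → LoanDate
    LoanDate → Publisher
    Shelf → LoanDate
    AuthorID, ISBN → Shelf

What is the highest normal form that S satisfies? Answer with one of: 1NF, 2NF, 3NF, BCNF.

Candidate key: {AuthorID, ISBN}. Prime attributes: {AuthorID, ISBN}.
ISBN, LoanDate, Shelf → Publisher: {ISBN, LoanDate, Shelf}⁺ = {ISBN, LoanDate, Publisher, Shelf}, which is not all of the attributes, so the left side is not a superkey — BCNF is violated.
ISBN, LoanDate, Shelf → Publisher has non-prime {Publisher} on the right and a non-superkey on the left, so 3NF fails.
No proper subset of a key has a non-prime attribute in its closure, so there is no partial dependency; 2NF holds.

2NF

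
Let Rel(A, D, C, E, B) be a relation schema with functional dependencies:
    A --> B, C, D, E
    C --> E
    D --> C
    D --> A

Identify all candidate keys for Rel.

Closure of {A} is {A, B, C, D, E}, the whole schema; {A} is a candidate key.
Closure of {D} is {A, B, C, D, E}, the whole schema; {D} is a candidate key.
No proper subset of any of these is a key, and no other minimal superkey exists.

{A}, {D}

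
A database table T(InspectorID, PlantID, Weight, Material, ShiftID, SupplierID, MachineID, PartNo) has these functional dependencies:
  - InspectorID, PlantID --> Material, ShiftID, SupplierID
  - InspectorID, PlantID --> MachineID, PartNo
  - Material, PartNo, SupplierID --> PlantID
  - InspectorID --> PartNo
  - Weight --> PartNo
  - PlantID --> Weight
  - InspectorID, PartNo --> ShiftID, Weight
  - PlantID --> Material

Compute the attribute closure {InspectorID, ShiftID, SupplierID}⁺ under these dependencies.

Start with {InspectorID, ShiftID, SupplierID}.
InspectorID --> PartNo applies; add {PartNo} → now {InspectorID, PartNo, ShiftID, SupplierID}.
InspectorID, PartNo --> ShiftID, Weight applies; add {Weight} → now {InspectorID, PartNo, ShiftID, SupplierID, Weight}.
No further FD applies.

{InspectorID, PartNo, ShiftID, SupplierID, Weight}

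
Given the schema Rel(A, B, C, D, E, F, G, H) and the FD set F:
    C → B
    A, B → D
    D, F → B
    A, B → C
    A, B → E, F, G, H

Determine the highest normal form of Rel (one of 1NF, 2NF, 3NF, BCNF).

Candidate keys: {A, B}, {A, C}, {A, D, F}. Prime attributes: {A, B, C, D, F}.
For C → B we have {C}⁺ = {B, C}; {C} is not a superkey, so BCNF fails.
Its right-hand attributes {B} are all prime, as are those of every other non-superkey FD — the relation is in 3NF.

3NF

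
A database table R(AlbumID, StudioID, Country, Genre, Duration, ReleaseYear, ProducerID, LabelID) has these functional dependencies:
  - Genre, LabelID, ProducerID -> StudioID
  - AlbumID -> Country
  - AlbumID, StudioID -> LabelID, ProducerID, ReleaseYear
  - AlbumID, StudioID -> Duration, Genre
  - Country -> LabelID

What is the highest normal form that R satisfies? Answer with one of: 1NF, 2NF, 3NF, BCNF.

1NF

Candidate keys: {AlbumID, Genre, ProducerID}, {AlbumID, StudioID}. Prime attributes: {AlbumID, Genre, ProducerID, StudioID}.
Genre, LabelID, ProducerID -> StudioID: {Genre, LabelID, ProducerID}⁺ = {Genre, LabelID, ProducerID, StudioID}, which is not all of the attributes, so the left side is not a superkey — BCNF is violated.
Because {Country} is non-prime and the left side of AlbumID -> Country is not a superkey, the relation is not in 3NF.
{AlbumID} is a proper subset of the key {AlbumID, StudioID}, and {AlbumID}⁺ contains the non-prime attributes {Country, LabelID} — a partial dependency, so 2NF is violated.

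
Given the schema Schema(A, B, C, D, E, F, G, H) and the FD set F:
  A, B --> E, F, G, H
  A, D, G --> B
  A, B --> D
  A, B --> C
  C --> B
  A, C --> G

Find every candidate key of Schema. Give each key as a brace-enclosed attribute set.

{A, B}, {A, C}, {A, D, G}

{A} never appears on the right of any FD, so every key must include it.
{A, B} is a candidate key since {A, B}⁺ = {A, B, C, D, E, F, G, H} covers every attribute.
{A, C} is a candidate key since {A, C}⁺ = {A, B, C, D, E, F, G, H} covers every attribute.
{A, D, G} is a candidate key since {A, D, G}⁺ = {A, B, C, D, E, F, G, H} covers every attribute.
These are minimal and exhaustive — every other superkey contains one of them.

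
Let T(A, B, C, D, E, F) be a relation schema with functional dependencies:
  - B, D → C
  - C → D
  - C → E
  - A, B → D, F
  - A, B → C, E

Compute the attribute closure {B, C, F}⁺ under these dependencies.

{B, C, D, E, F}

Start with {B, C, F}.
C → D applies; add {D} → now {B, C, D, F}.
C → E applies; add {E} → now {B, C, D, E, F}.
No further FD applies.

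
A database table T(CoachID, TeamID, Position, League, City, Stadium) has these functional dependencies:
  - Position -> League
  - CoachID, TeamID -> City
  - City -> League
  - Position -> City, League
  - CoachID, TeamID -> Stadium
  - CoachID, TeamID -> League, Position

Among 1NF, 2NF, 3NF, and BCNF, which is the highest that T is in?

2NF

Candidate key: {CoachID, TeamID}. Prime attributes: {CoachID, TeamID}.
Position -> League: {Position}⁺ = {City, League, Position}, which is not all of the attributes, so the left side is not a superkey — BCNF is violated.
Because {League} is non-prime and the left side of Position -> League is not a superkey, the relation is not in 3NF.
No non-prime attribute depends on a proper subset of any candidate key, so 2NF holds.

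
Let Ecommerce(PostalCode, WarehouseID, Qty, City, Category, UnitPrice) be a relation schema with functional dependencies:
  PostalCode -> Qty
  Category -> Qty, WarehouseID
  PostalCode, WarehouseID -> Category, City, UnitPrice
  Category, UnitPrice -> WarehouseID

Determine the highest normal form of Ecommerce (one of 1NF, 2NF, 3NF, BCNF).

Candidate keys: {Category, PostalCode}, {PostalCode, WarehouseID}. Prime attributes: {Category, PostalCode, WarehouseID}.
PostalCode -> Qty: {PostalCode}⁺ = {PostalCode, Qty}, which is not all of the attributes, so the left side is not a superkey — BCNF is violated.
PostalCode -> Qty has non-prime {Qty} on the right and a non-superkey on the left, so 3NF fails.
The proper key subset {Category} of {Category, PostalCode} determines non-prime {Qty}, so the relation is not even in 2NF.

1NF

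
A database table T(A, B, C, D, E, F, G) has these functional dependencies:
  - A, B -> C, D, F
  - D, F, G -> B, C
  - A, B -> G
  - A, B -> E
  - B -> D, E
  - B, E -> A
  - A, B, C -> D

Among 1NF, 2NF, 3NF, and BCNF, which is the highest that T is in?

BCNF

Candidate keys: {B}, {D, F, G}. Prime attributes: {B, D, F, G}.
Every FD has a superkey on the left, so the relation is in BCNF.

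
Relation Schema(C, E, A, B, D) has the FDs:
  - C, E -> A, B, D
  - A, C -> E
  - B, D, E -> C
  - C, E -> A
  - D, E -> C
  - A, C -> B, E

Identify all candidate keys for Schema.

{A, C}⁺ = {A, B, C, D, E} — all of the relation — so {A, C} is a candidate key.
{C, E}⁺ = {A, B, C, D, E} — all of the relation — so {C, E} is a candidate key.
{D, E}⁺ = {A, B, C, D, E} — all of the relation — so {D, E} is a candidate key.
These are minimal and exhaustive — every other superkey contains one of them.

{A, C}, {C, E}, {D, E}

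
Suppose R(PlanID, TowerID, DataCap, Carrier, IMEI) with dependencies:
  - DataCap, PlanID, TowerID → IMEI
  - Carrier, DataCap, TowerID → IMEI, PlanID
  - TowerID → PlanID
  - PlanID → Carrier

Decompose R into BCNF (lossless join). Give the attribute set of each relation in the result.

{Carrier, PlanID}; {DataCap, IMEI, TowerID}; {PlanID, TowerID}

Candidate key of the original relation: {DataCap, TowerID}.
{Carrier, DataCap, IMEI, PlanID, TowerID}: {TowerID} determines {Carrier, PlanID, TowerID} here but is not a superkey — split on TowerID → Carrier, PlanID, giving {Carrier, PlanID, TowerID} and {DataCap, IMEI, TowerID}.
{Carrier, PlanID, TowerID}: {PlanID} determines {Carrier, PlanID} here but is not a superkey — split on PlanID → Carrier, giving {Carrier, PlanID} and {PlanID, TowerID}.
{Carrier, PlanID} is in BCNF.
{PlanID, TowerID} is in BCNF.
{DataCap, IMEI, TowerID} is in BCNF.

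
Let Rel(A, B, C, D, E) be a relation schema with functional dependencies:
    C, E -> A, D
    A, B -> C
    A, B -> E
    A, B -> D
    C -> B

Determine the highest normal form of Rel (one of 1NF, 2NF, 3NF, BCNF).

Candidate keys: {A, B}, {A, C}, {C, E}. Prime attributes: {A, B, C, E}.
C -> B breaks BCNF: {C}⁺ = {B, C}, so {C} is not a superkey.
Its right-hand attributes {B} are all prime, as are those of every other non-superkey FD — the relation is in 3NF.

3NF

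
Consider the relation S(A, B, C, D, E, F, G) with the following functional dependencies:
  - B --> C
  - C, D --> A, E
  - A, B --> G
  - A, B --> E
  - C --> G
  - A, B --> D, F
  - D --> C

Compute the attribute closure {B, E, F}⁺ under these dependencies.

{B, C, E, F, G}

Start with {B, E, F}.
B --> C applies; add {C} → now {B, C, E, F}.
C --> G applies; add {G} → now {B, C, E, F, G}.
No further FD applies.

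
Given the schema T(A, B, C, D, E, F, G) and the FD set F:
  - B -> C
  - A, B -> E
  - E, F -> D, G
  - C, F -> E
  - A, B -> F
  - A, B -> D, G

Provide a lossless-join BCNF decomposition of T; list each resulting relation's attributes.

{A, B, F}; {B, C}; {B, E, F}; {D, E, F, G}

Candidate key of the original relation: {A, B}.
{A, B, C, D, E, F, G}: {B} determines {B, C} here but is not a superkey — split on B -> C, giving {B, C} and {A, B, D, E, F, G}.
{B, C} is in BCNF.
{A, B, D, E, F, G}: {E, F} determines {D, E, F, G} here but is not a superkey — split on E, F -> D, G, giving {D, E, F, G} and {A, B, E, F}.
{D, E, F, G} is in BCNF.
{A, B, E, F}: {B, F} determines {B, E, F} here but is not a superkey — split on B, F -> E, giving {B, E, F} and {A, B, F}.
{B, E, F} is in BCNF.
{A, B, F} is in BCNF.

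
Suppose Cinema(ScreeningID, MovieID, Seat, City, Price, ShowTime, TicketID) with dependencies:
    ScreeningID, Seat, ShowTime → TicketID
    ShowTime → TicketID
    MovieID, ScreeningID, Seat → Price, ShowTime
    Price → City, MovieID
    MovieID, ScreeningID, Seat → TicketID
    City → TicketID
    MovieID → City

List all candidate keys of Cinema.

{ScreeningID, Seat} never appear on the right of any FD, so every key must include all of them.
{MovieID, ScreeningID, Seat}⁺ = {City, MovieID, Price, ScreeningID, Seat, ShowTime, TicketID} — all of the relation — so {MovieID, ScreeningID, Seat} is a candidate key.
{Price, ScreeningID, Seat}⁺ = {City, MovieID, Price, ScreeningID, Seat, ShowTime, TicketID} — all of the relation — so {Price, ScreeningID, Seat} is a candidate key.
No proper subset of any of these is a key, and no other minimal superkey exists.

{MovieID, ScreeningID, Seat}, {Price, ScreeningID, Seat}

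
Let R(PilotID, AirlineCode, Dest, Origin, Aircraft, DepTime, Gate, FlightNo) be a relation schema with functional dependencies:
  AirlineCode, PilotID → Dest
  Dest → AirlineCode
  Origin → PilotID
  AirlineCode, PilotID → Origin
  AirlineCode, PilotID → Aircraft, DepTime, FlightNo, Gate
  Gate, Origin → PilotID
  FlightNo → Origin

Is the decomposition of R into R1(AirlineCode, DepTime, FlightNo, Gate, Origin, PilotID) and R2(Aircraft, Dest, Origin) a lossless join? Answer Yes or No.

No

The shared attributes are {Origin} and {Origin}⁺ = {Origin, PilotID}.
Neither R1 nor R2 is contained in that closure, so the decomposition is lossy.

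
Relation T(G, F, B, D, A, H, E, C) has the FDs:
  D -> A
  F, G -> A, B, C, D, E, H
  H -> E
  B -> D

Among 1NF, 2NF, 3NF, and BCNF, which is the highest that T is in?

2NF

Candidate key: {F, G}. Prime attributes: {F, G}.
D -> A breaks BCNF: {D}⁺ = {A, D}, so {D} is not a superkey.
D -> A has non-prime {A} on the right and a non-superkey on the left, so 3NF fails.
No proper subset of a key has a non-prime attribute in its closure, so there is no partial dependency; 2NF holds.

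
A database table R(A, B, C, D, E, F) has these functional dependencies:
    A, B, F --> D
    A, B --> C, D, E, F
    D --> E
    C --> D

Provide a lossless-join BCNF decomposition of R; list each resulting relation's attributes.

{A, B, C, F}; {C, D}; {D, E}

Candidate key of the original relation: {A, B}.
In {A, B, C, D, E, F}, {D} is not a superkey ({D}⁺ restricted to this set is {D, E}), so split on D --> E into {D, E} and {A, B, C, D, F}.
{D, E} has no BCNF violation.
In {A, B, C, D, F}, {C} is not a superkey ({C}⁺ restricted to this set is {C, D}), so split on C --> D into {C, D} and {A, B, C, F}.
{C, D} has no BCNF violation.
{A, B, C, F} has no BCNF violation.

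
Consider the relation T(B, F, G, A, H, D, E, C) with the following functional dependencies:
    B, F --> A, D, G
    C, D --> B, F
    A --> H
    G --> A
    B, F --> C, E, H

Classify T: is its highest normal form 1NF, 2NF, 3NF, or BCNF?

Candidate keys: {B, F}, {C, D}. Prime attributes: {B, C, D, F}.
For A --> H we have {A}⁺ = {A, H}; {A} is not a superkey, so BCNF fails.
A --> H has non-prime {H} on the right and a non-superkey on the left, so 3NF fails.
No proper subset of a key has a non-prime attribute in its closure, so there is no partial dependency; 2NF holds.

2NF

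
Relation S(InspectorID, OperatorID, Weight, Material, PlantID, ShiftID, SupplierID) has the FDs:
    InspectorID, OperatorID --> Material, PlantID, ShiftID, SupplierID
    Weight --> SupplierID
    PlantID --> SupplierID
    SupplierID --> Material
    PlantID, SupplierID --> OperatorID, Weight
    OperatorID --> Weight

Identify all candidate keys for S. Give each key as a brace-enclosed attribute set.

{InspectorID, OperatorID}, {InspectorID, PlantID}

{InspectorID} never appears on the right of any FD, so every key must include it.
{InspectorID, OperatorID} is a candidate key since {InspectorID, OperatorID}⁺ = {InspectorID, Material, OperatorID, PlantID, ShiftID, SupplierID, Weight} covers every attribute.
{InspectorID, PlantID} is a candidate key since {InspectorID, PlantID}⁺ = {InspectorID, Material, OperatorID, PlantID, ShiftID, SupplierID, Weight} covers every attribute.
No proper subset of any of these is a key, and no other minimal superkey exists.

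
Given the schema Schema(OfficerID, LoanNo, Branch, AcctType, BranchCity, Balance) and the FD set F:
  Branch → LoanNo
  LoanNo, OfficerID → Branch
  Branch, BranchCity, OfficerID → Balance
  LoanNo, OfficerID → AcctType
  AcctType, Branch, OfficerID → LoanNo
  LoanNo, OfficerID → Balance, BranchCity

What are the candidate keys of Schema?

{Branch, OfficerID}, {LoanNo, OfficerID}

{OfficerID} never appears on the right of any FD, so every key must include it.
{Branch, OfficerID}⁺ = {AcctType, Balance, Branch, BranchCity, LoanNo, OfficerID} — all of the relation — so {Branch, OfficerID} is a candidate key.
{LoanNo, OfficerID}⁺ = {AcctType, Balance, Branch, BranchCity, LoanNo, OfficerID} — all of the relation — so {LoanNo, OfficerID} is a candidate key.
These are minimal and exhaustive — every other superkey contains one of them.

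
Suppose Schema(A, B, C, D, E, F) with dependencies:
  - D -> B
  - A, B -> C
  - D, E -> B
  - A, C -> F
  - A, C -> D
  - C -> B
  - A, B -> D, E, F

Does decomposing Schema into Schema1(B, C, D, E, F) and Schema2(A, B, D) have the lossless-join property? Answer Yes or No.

No

Schema1 ∩ Schema2 = {B, D}; its closure under F is {B, D}.
Schema1 ⊄ {B, D} and Schema2 ⊄ {B, D}, so the split is lossy.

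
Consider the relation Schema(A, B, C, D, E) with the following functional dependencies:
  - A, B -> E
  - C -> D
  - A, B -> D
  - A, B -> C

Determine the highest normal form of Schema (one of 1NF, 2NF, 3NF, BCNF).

2NF

Candidate key: {A, B}. Prime attributes: {A, B}.
C -> D breaks BCNF: {C}⁺ = {C, D}, so {C} is not a superkey.
C -> D has non-prime {D} on the right and a non-superkey on the left, so 3NF fails.
No proper subset of a key has a non-prime attribute in its closure, so there is no partial dependency; 2NF holds.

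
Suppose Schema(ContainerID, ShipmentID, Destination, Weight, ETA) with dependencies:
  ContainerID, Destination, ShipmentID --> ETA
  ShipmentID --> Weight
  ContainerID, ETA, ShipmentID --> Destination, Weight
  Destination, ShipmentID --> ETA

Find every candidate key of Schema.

{ContainerID, Destination, ShipmentID}, {ContainerID, ETA, ShipmentID}

{ContainerID, ShipmentID} never appear on the right of any FD, so every key must include all of them.
{ContainerID, Destination, ShipmentID}⁺ = {ContainerID, Destination, ETA, ShipmentID, Weight}, which is every attribute, so {ContainerID, Destination, ShipmentID} is a candidate key.
{ContainerID, ETA, ShipmentID}⁺ = {ContainerID, Destination, ETA, ShipmentID, Weight}, which is every attribute, so {ContainerID, ETA, ShipmentID} is a candidate key.
These are minimal and exhaustive — every other superkey contains one of them.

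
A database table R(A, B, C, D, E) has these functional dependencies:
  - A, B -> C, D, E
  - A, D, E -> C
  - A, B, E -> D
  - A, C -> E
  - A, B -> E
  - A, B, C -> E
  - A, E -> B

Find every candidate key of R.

{A, B}, {A, C}, {A, E}

Attributes never on any right-hand side: {A} — every candidate key must contain it.
{A, B}⁺ = {A, B, C, D, E}, which is every attribute, so {A, B} is a candidate key.
{A, C}⁺ = {A, B, C, D, E}, which is every attribute, so {A, C} is a candidate key.
{A, E}⁺ = {A, B, C, D, E}, which is every attribute, so {A, E} is a candidate key.
No proper subset of any of these is a key, and no other minimal superkey exists.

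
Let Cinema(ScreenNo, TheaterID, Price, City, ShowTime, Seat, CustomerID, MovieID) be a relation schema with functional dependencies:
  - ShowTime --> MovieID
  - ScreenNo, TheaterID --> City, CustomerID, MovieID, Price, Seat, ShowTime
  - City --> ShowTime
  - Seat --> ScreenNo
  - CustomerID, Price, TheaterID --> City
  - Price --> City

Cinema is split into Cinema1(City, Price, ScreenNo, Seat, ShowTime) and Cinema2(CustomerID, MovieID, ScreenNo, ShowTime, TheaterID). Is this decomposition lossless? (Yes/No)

No

Common attributes: {ScreenNo, ShowTime}; their closure is {MovieID, ScreenNo, ShowTime}.
The closure covers neither Cinema1 nor Cinema2 entirely; the join is not lossless.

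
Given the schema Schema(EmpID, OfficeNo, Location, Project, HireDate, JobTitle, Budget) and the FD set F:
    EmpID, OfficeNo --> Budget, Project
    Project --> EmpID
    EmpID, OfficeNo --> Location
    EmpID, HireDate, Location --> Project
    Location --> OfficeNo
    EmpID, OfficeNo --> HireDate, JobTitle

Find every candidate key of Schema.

{EmpID, Location}, {EmpID, OfficeNo}, {Location, Project}, {OfficeNo, Project}

{EmpID, Location} is a candidate key since {EmpID, Location}⁺ = {Budget, EmpID, HireDate, JobTitle, Location, OfficeNo, Project} covers every attribute.
{EmpID, OfficeNo} is a candidate key since {EmpID, OfficeNo}⁺ = {Budget, EmpID, HireDate, JobTitle, Location, OfficeNo, Project} covers every attribute.
{Location, Project} is a candidate key since {Location, Project}⁺ = {Budget, EmpID, HireDate, JobTitle, Location, OfficeNo, Project} covers every attribute.
{OfficeNo, Project} is a candidate key since {OfficeNo, Project}⁺ = {Budget, EmpID, HireDate, JobTitle, Location, OfficeNo, Project} covers every attribute.
These are minimal and exhaustive — every other superkey contains one of them.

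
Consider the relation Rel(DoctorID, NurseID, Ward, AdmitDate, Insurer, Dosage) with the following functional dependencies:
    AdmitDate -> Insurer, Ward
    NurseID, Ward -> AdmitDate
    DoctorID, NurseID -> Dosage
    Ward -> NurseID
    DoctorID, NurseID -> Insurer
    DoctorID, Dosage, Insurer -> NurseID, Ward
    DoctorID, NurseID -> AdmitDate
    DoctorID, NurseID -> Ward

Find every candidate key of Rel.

Attributes never on any right-hand side: {DoctorID} — every candidate key must contain it.
Closure of {AdmitDate, DoctorID} is {AdmitDate, DoctorID, Dosage, Insurer, NurseID, Ward}, the whole schema; {AdmitDate, DoctorID} is a candidate key.
Closure of {DoctorID, NurseID} is {AdmitDate, DoctorID, Dosage, Insurer, NurseID, Ward}, the whole schema; {DoctorID, NurseID} is a candidate key.
Closure of {DoctorID, Ward} is {AdmitDate, DoctorID, Dosage, Insurer, NurseID, Ward}, the whole schema; {DoctorID, Ward} is a candidate key.
Closure of {DoctorID, Dosage, Insurer} is {AdmitDate, DoctorID, Dosage, Insurer, NurseID, Ward}, the whole schema; {DoctorID, Dosage, Insurer} is a candidate key.
Any other superkey properly contains one of these, so there are no further candidate keys.

{AdmitDate, DoctorID}, {DoctorID, Dosage, Insurer}, {DoctorID, NurseID}, {DoctorID, Ward}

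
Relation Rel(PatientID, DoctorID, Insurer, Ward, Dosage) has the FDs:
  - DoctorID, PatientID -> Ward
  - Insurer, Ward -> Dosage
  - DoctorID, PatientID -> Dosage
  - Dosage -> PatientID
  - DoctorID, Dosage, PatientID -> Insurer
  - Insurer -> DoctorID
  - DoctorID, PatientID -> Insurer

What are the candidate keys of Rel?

{DoctorID, Dosage}, {DoctorID, PatientID}, {Dosage, Insurer}, {Insurer, PatientID}, {Insurer, Ward}

{DoctorID, Dosage} is a candidate key since {DoctorID, Dosage}⁺ = {DoctorID, Dosage, Insurer, PatientID, Ward} covers every attribute.
{DoctorID, PatientID} is a candidate key since {DoctorID, PatientID}⁺ = {DoctorID, Dosage, Insurer, PatientID, Ward} covers every attribute.
{Dosage, Insurer} is a candidate key since {Dosage, Insurer}⁺ = {DoctorID, Dosage, Insurer, PatientID, Ward} covers every attribute.
{Insurer, PatientID} is a candidate key since {Insurer, PatientID}⁺ = {DoctorID, Dosage, Insurer, PatientID, Ward} covers every attribute.
{Insurer, Ward} is a candidate key since {Insurer, Ward}⁺ = {DoctorID, Dosage, Insurer, PatientID, Ward} covers every attribute.
No proper subset of any of these is a key, and no other minimal superkey exists.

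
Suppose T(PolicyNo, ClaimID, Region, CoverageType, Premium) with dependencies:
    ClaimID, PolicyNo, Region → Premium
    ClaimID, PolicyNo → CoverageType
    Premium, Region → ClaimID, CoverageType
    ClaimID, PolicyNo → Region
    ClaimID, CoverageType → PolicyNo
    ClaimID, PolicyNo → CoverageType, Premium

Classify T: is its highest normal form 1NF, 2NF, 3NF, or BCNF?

BCNF

Candidate keys: {ClaimID, CoverageType}, {ClaimID, PolicyNo}, {Premium, Region}. Prime attributes: {ClaimID, CoverageType, PolicyNo, Premium, Region}.
Each dependency's left side is a superkey — BCNF holds.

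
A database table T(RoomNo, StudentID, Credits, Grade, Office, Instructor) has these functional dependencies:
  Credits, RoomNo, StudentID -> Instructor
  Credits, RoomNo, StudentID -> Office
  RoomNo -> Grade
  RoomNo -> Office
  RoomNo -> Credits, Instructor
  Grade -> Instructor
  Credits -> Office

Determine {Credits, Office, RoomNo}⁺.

{Credits, Grade, Instructor, Office, RoomNo}

Start with {Credits, Office, RoomNo}.
RoomNo -> Grade applies; add {Grade} → now {Credits, Grade, Office, RoomNo}.
RoomNo -> Credits, Instructor applies; add {Instructor} → now {Credits, Grade, Instructor, Office, RoomNo}.
No further FD applies.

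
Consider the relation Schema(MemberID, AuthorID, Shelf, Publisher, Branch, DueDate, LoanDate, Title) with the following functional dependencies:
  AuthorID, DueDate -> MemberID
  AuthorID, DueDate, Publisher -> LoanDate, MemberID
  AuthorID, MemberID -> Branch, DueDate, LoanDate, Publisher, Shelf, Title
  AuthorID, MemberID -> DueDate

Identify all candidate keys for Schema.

{AuthorID, DueDate}, {AuthorID, MemberID}

No FD produces {AuthorID}, so it must be in every candidate key.
Closure of {AuthorID, DueDate} is {AuthorID, Branch, DueDate, LoanDate, MemberID, Publisher, Shelf, Title}, the whole schema; {AuthorID, DueDate} is a candidate key.
Closure of {AuthorID, MemberID} is {AuthorID, Branch, DueDate, LoanDate, MemberID, Publisher, Shelf, Title}, the whole schema; {AuthorID, MemberID} is a candidate key.
These are minimal and exhaustive — every other superkey contains one of them.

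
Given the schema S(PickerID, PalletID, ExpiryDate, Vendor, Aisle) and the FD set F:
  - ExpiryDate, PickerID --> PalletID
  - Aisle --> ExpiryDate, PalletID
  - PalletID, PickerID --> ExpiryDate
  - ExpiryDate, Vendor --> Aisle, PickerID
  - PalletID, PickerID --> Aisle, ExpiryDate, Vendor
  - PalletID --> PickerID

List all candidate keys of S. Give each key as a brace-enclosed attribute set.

{Aisle} is a candidate key since {Aisle}⁺ = {Aisle, ExpiryDate, PalletID, PickerID, Vendor} covers every attribute.
{PalletID} is a candidate key since {PalletID}⁺ = {Aisle, ExpiryDate, PalletID, PickerID, Vendor} covers every attribute.
{ExpiryDate, PickerID} is a candidate key since {ExpiryDate, PickerID}⁺ = {Aisle, ExpiryDate, PalletID, PickerID, Vendor} covers every attribute.
{ExpiryDate, Vendor} is a candidate key since {ExpiryDate, Vendor}⁺ = {Aisle, ExpiryDate, PalletID, PickerID, Vendor} covers every attribute.
Any other superkey properly contains one of these, so there are no further candidate keys.

{Aisle}, {ExpiryDate, PickerID}, {ExpiryDate, Vendor}, {PalletID}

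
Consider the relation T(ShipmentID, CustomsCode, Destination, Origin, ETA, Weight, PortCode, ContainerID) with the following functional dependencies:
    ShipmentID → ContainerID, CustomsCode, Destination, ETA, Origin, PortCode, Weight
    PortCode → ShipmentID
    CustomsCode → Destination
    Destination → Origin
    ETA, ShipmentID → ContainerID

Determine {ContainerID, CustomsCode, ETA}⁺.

Start with {ContainerID, CustomsCode, ETA}.
CustomsCode → Destination applies; add {Destination} → now {ContainerID, CustomsCode, Destination, ETA}.
Destination → Origin applies; add {Origin} → now {ContainerID, CustomsCode, Destination, ETA, Origin}.
No further FD applies.

{ContainerID, CustomsCode, Destination, ETA, Origin}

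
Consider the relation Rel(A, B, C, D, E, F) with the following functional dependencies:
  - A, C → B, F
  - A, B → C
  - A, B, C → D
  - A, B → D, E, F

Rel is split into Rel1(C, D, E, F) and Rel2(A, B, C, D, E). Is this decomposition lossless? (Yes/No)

Common attributes: {C, D, E}; their closure is {C, D, E}.
Rel1 ⊄ {C, D, E} and Rel2 ⊄ {C, D, E}, so the split is lossy.

No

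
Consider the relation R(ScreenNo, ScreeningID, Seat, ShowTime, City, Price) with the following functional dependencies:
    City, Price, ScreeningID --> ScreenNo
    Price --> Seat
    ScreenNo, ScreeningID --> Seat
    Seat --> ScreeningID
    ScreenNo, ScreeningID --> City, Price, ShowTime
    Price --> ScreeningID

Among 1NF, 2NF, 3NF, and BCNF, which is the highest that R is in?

Candidate keys: {City, Price}, {Price, ScreenNo}, {ScreenNo, ScreeningID}, {ScreenNo, Seat}. Prime attributes: {City, Price, ScreenNo, ScreeningID, Seat}.
Price --> Seat: {Price}⁺ = {Price, ScreeningID, Seat}, which is not all of the attributes, so the left side is not a superkey — BCNF is violated.
But every attribute on its right side ({Seat}) is prime, and the same holds for every other non-superkey FD, so 3NF still holds.

3NF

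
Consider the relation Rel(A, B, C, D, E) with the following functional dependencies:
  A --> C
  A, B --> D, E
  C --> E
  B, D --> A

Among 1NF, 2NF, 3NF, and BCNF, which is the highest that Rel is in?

1NF

Candidate keys: {A, B}, {B, D}. Prime attributes: {A, B, D}.
For A --> C we have {A}⁺ = {A, C, E}; {A} is not a superkey, so BCNF fails.
A --> C has non-prime {C} on the right and a non-superkey on the left, so 3NF fails.
{A} is a proper subset of the key {A, B}, and {A}⁺ contains the non-prime attributes {C, E} — a partial dependency, so 2NF is violated.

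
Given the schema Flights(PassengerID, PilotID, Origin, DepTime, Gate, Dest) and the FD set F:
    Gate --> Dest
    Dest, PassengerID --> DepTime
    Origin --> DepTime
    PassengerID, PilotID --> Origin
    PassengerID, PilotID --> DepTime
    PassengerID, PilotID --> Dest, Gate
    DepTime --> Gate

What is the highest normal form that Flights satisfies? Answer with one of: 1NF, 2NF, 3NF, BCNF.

2NF

Candidate key: {PassengerID, PilotID}. Prime attributes: {PassengerID, PilotID}.
Gate --> Dest: {Gate}⁺ = {Dest, Gate}, which is not all of the attributes, so the left side is not a superkey — BCNF is violated.
Because {Dest} is non-prime and the left side of Gate --> Dest is not a superkey, the relation is not in 3NF.
Checking every proper subset of each key, none determines a non-prime attribute — 2NF is satisfied.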